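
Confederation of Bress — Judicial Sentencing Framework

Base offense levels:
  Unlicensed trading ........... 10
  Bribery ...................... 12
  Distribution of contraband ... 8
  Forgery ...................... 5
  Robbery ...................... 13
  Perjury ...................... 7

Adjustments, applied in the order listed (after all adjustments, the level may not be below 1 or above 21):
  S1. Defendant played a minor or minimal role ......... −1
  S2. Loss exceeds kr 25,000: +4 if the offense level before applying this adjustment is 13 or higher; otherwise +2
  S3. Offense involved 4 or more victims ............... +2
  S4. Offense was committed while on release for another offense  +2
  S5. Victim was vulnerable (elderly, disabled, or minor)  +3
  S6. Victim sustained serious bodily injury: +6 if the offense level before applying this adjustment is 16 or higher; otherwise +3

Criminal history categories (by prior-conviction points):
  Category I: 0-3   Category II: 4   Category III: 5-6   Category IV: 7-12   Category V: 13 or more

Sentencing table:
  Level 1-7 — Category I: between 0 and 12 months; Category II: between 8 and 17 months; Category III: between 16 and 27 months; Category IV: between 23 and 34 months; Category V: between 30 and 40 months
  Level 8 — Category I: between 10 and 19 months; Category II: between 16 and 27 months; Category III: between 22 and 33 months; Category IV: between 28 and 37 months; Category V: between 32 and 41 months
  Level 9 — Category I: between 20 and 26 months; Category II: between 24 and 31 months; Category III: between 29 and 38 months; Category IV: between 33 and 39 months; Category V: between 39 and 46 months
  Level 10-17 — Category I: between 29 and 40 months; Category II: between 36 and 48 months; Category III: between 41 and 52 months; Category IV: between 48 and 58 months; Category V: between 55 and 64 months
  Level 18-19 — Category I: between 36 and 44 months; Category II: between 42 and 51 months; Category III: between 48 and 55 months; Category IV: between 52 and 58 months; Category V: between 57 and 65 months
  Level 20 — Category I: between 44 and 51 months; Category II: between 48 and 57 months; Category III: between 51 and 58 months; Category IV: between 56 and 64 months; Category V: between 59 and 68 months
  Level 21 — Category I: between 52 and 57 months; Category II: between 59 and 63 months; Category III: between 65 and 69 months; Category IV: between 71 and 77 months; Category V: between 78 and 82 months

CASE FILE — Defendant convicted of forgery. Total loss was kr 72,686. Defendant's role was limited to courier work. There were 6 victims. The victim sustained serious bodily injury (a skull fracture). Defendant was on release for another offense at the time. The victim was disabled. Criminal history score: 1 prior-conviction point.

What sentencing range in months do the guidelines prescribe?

29-40 months

Base offense level for forgery: 5.
S1 applies: 5 − 1 = 4.
S2 applies (level before this adjustment is 4 < 13, so +2): 4 + 2 = 6.
S3 applies: 6 + 2 = 8.
S4 applies: 8 + 2 = 10.
S5 applies: 10 + 3 = 13.
S6 applies (level before this adjustment is 13 < 16, so +3): 13 + 3 = 16.
Final offense level: 16.
Criminal history: 1 prior point → Category I (0-3).
Level 16 falls in the 10-17 band.
Grid: Level 10-17 × Category I = 29-40 months.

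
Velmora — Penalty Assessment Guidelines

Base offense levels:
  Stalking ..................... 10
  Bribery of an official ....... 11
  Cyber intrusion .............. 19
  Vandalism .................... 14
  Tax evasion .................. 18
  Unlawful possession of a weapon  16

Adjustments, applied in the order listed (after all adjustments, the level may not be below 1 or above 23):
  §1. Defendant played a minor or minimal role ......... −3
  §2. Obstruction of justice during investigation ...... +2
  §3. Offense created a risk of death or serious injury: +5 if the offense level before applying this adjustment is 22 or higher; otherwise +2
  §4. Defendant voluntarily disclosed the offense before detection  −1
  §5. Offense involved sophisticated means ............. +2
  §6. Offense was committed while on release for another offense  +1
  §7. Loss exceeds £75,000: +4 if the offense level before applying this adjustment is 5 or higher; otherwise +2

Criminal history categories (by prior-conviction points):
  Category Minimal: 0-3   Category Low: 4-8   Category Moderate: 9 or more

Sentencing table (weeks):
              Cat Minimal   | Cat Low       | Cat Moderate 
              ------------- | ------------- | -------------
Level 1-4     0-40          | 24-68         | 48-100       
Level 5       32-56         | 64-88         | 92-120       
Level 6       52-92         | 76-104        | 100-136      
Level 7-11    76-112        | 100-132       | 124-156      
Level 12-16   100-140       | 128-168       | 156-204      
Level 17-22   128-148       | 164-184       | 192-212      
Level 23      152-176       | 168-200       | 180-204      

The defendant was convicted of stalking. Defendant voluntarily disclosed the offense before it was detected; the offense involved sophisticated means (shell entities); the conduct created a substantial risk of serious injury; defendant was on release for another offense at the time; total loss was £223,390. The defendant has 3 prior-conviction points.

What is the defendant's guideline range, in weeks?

Base offense level for stalking: 10.
§1 does not apply.
§2 does not apply.
§3 applies (level before this adjustment is 10 < 22, so +2): 10 + 2 = 12.
§4 applies: 12 − 1 = 11.
§5 applies: 11 + 2 = 13.
§6 applies: 13 + 1 = 14.
§7 applies (level before this adjustment is 14 ≥ 5, so +4): 14 + 4 = 18.
Final offense level: 18.
Criminal history: 3 prior points → Category Minimal (0-3).
Level 18 falls in the 17-22 band.
Grid: Level 17-22 × Category Minimal = 128-148 weeks.

128-148 weeks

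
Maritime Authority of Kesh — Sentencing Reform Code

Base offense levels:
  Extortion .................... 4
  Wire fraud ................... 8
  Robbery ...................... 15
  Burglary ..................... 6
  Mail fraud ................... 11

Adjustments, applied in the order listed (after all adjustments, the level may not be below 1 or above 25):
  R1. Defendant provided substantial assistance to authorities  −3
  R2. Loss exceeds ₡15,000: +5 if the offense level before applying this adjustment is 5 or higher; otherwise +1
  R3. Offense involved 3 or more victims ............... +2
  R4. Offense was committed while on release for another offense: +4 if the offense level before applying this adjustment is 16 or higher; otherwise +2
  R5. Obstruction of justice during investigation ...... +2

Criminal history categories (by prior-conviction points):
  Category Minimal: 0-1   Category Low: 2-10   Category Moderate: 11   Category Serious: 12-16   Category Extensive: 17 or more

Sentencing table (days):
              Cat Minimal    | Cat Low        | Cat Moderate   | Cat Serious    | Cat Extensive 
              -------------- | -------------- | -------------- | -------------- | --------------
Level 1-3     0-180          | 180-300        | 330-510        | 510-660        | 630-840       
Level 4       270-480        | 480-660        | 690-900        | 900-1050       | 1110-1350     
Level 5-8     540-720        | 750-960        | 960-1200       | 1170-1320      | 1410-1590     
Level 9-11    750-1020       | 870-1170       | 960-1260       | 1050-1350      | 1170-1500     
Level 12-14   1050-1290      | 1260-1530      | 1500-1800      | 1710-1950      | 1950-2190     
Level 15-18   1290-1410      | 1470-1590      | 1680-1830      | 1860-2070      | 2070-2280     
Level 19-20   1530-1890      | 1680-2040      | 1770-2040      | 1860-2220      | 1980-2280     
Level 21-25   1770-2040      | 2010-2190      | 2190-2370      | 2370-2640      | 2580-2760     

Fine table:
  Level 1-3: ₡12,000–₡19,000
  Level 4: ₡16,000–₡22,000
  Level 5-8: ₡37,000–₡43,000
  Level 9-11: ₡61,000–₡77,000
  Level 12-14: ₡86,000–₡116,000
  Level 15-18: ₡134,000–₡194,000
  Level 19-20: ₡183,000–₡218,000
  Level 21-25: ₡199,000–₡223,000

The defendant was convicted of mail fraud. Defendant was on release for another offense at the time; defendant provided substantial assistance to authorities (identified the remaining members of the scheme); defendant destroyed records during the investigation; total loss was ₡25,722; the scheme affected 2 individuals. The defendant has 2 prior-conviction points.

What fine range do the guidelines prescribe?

Base offense level for mail fraud: 11.
R1 applies: 11 − 3 = 8.
R2 applies (level before this adjustment is 8 ≥ 5, so +5): 8 + 5 = 13.
R3 does not apply.
R4 applies (level before this adjustment is 13 < 16, so +2): 13 + 2 = 15.
R5 applies: 15 + 2 = 17.
Final offense level: 17.
Level 17 falls in the 15-18 band.
Fine table: Level 15-18 → ₡134,000–₡194,000.

₡134,000–₡194,000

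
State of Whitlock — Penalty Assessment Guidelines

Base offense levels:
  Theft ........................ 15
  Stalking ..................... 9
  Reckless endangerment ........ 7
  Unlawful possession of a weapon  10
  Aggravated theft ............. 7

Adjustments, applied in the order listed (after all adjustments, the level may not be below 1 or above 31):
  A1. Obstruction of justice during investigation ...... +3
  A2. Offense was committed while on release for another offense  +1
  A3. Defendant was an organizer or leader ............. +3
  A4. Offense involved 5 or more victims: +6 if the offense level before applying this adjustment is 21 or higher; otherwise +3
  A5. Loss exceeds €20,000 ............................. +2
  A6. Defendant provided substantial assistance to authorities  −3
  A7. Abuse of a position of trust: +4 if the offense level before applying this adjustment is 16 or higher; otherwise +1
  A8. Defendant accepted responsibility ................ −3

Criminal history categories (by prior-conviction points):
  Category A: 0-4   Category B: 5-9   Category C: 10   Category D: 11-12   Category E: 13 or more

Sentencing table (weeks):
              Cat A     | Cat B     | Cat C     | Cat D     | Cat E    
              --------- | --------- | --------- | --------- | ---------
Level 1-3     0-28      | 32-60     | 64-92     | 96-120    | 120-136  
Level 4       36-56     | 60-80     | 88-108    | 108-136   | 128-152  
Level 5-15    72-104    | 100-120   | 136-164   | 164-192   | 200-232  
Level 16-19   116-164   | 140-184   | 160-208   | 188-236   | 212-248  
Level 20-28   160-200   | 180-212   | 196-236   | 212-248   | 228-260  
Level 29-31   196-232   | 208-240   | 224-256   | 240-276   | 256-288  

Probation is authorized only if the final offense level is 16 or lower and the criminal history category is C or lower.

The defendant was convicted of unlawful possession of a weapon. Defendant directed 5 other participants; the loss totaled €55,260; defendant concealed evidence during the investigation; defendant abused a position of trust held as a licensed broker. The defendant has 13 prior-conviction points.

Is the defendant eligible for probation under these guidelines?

No

Base offense level for unlawful possession of a weapon: 10.
A1 applies: 10 + 3 = 13.
A2 does not apply.
A3 applies: 13 + 3 = 16.
A4 does not apply.
A5 applies: 16 + 2 = 18.
A6 does not apply.
A7 applies (level before this adjustment is 18 ≥ 16, so +4): 18 + 4 = 22.
Final offense level: 22.
Criminal history: 13 prior points → Category E (13+).
Level 22 falls in the 20-28 band.
Grid: Level 20-28 × Category E = 228-260 weeks.
Probation check: level 22 > 16 and category E > C → not eligible.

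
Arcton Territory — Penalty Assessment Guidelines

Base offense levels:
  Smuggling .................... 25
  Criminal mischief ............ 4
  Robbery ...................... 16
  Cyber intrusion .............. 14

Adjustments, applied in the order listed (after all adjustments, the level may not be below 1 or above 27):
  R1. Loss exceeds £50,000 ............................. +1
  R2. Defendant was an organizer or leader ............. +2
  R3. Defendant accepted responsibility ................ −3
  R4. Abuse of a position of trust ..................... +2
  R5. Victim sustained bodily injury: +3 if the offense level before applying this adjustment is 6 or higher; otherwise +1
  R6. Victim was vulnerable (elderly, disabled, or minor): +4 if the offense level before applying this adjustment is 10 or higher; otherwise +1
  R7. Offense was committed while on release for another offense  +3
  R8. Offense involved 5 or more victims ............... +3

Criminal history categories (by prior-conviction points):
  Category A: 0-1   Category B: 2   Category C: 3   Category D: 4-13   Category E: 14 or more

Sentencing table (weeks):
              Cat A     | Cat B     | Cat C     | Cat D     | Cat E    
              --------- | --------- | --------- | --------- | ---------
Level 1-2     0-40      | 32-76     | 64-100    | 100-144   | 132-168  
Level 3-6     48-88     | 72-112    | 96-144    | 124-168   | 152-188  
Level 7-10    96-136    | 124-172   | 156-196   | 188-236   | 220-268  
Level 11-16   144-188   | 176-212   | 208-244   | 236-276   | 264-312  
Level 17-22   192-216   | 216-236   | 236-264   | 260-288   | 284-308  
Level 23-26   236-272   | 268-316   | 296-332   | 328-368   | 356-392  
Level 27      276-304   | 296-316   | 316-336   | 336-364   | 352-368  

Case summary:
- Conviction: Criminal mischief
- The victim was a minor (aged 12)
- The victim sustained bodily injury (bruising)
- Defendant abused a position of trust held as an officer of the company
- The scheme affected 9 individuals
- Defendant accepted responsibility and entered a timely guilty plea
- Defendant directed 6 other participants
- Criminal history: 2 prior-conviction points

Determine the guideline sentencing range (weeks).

Base offense level for criminal mischief: 4.
R2 applies: 4 + 2 = 6.
R3 applies: 6 − 3 = 3.
R4 applies: 3 + 2 = 5.
R5 applies (level before this adjustment is 5 < 6, so +1): 5 + 1 = 6.
R6 applies (level before this adjustment is 6 < 10, so +1): 6 + 1 = 7.
R8 applies: 7 + 3 = 10.
Final offense level: 10.
Criminal history: 2 prior points → Category B (2).
Level 10 falls in the 7-10 band.
Grid: Level 7-10 × Category B = 124-172 weeks.

124-172 weeks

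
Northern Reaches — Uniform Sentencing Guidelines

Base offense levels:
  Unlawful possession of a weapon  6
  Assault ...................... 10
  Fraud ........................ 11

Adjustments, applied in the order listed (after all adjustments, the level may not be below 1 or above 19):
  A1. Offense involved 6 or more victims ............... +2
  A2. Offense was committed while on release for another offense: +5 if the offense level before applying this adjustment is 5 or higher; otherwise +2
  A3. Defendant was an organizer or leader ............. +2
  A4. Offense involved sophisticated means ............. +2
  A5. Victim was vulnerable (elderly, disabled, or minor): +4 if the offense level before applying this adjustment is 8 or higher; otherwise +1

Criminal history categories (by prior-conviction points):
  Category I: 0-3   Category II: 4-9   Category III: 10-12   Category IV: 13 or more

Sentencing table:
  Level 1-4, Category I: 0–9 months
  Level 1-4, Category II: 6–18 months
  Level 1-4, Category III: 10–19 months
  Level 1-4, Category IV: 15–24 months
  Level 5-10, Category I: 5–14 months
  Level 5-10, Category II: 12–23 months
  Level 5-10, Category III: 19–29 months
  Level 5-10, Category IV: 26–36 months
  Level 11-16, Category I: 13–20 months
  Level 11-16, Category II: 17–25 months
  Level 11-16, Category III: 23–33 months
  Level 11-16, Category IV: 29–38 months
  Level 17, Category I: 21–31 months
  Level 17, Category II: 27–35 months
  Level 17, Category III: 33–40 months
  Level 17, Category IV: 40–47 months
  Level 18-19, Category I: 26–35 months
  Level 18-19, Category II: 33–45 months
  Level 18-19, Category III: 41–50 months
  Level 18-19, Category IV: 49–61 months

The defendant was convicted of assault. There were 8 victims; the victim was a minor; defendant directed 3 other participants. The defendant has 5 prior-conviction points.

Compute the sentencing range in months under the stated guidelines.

Base offense level for assault: 10.
A1 applies: 10 + 2 = 12.
A2 does not apply.
A3 applies: 12 + 2 = 14.
A5 applies (level before this adjustment is 14 ≥ 8, so +4): 14 + 4 = 18.
Final offense level: 18.
Criminal history: 5 prior points → Category II (4-9).
Level 18 falls in the 18-19 band.
Grid: Level 18-19 × Category II = 33-45 months.

33-45 months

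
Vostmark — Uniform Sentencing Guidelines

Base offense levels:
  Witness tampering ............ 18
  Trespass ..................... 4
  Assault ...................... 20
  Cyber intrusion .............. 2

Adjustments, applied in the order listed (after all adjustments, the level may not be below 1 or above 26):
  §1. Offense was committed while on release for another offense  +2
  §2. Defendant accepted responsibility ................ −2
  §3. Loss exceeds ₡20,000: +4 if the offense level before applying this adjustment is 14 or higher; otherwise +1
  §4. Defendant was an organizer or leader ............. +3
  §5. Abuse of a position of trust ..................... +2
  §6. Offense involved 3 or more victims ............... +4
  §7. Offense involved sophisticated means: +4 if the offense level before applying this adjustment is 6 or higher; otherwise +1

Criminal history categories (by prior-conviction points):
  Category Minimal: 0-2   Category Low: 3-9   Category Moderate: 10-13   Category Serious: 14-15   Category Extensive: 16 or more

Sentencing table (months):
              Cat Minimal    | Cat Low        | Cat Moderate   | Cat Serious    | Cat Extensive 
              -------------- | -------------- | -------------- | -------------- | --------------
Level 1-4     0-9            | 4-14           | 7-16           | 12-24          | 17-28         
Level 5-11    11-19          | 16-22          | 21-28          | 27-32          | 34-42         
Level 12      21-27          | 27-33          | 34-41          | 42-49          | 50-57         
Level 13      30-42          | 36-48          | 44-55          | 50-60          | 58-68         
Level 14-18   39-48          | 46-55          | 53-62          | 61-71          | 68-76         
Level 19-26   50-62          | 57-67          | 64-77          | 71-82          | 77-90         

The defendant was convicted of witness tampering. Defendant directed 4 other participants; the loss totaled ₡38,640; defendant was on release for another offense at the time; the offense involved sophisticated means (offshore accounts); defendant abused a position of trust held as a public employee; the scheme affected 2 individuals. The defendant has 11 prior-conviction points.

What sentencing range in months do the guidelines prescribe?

64-77 months

Base offense level for witness tampering: 18.
§1 applies: 18 + 2 = 20.
§3 applies (level before this adjustment is 20 ≥ 14, so +4): 20 + 4 = 24.
§4 applies: 24 + 3 = 27.
§5 applies: 27 + 2 = 29.
§7 applies (level before this adjustment is 29 ≥ 6, so +4): 29 + 4 = 33.
Level 33 exceeds the maximum of 26; capped at 26.
Final offense level: 26.
Criminal history: 11 prior points → Category Moderate (10-13).
Level 26 falls in the 19-26 band.
Grid: Level 19-26 × Category Moderate = 64-77 months.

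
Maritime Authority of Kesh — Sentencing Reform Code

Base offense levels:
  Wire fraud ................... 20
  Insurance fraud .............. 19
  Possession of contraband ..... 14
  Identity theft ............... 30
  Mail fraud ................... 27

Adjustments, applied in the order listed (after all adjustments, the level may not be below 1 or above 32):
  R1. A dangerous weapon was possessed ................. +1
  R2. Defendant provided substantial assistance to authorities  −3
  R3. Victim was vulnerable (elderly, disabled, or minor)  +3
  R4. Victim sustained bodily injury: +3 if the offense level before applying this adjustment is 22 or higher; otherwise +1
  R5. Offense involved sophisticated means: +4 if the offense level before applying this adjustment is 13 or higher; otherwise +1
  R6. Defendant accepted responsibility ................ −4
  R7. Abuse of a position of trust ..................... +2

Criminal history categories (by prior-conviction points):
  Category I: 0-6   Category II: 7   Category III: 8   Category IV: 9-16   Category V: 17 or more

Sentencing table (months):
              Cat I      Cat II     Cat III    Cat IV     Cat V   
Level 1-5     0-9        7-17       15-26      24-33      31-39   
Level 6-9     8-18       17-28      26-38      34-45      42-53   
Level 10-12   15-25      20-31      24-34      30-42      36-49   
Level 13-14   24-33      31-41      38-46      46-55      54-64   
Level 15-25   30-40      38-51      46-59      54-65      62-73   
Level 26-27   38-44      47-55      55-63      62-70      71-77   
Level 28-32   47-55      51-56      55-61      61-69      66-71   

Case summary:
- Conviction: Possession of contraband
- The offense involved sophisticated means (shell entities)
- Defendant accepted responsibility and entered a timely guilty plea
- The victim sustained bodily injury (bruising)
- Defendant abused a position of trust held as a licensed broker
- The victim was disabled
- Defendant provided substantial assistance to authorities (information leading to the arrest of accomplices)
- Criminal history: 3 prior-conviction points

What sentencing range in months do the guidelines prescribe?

30-40 months

Base offense level for possession of contraband: 14.
R1 does not apply.
R2 applies: 14 − 3 = 11.
R3 applies: 11 + 3 = 14.
R4 applies (level before this adjustment is 14 < 22, so +1): 14 + 1 = 15.
R5 applies (level before this adjustment is 15 ≥ 13, so +4): 15 + 4 = 19.
R6 applies: 19 − 4 = 15.
R7 applies: 15 + 2 = 17.
Final offense level: 17.
Criminal history: 3 prior points → Category I (0-6).
Level 17 falls in the 15-25 band.
Grid: Level 15-25 × Category I = 30-40 months.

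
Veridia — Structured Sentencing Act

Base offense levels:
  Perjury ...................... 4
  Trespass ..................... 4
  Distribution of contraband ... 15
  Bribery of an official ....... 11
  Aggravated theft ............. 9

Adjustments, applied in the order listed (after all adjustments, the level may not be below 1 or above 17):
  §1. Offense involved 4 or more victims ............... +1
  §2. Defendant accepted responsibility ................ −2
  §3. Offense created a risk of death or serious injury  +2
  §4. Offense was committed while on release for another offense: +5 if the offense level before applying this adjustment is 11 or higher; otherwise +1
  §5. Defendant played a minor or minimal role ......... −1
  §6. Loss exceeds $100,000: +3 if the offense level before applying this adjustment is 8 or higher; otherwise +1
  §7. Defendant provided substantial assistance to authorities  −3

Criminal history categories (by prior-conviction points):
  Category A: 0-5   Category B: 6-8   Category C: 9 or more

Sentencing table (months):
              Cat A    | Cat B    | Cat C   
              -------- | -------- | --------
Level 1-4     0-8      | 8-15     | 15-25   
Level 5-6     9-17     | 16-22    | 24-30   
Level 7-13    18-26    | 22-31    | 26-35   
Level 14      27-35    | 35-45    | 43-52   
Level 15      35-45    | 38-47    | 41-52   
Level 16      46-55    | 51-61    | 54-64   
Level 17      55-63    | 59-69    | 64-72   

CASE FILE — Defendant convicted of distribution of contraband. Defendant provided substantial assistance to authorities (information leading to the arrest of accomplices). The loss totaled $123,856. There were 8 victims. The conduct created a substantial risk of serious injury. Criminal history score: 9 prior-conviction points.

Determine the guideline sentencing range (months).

Base offense level for distribution of contraband: 15.
§1 applies: 15 + 1 = 16.
§3 applies: 16 + 2 = 18.
§4 does not apply.
§5 does not apply.
§6 applies (level before this adjustment is 18 ≥ 8, so +3): 18 + 3 = 21.
§7 applies: 21 − 3 = 18.
Level 18 exceeds the maximum of 17; capped at 17.
Final offense level: 17.
Criminal history: 9 prior points → Category C (9+).
Level 17 falls in the 17 band.
Grid: Level 17 × Category C = 64-72 months.

64-72 months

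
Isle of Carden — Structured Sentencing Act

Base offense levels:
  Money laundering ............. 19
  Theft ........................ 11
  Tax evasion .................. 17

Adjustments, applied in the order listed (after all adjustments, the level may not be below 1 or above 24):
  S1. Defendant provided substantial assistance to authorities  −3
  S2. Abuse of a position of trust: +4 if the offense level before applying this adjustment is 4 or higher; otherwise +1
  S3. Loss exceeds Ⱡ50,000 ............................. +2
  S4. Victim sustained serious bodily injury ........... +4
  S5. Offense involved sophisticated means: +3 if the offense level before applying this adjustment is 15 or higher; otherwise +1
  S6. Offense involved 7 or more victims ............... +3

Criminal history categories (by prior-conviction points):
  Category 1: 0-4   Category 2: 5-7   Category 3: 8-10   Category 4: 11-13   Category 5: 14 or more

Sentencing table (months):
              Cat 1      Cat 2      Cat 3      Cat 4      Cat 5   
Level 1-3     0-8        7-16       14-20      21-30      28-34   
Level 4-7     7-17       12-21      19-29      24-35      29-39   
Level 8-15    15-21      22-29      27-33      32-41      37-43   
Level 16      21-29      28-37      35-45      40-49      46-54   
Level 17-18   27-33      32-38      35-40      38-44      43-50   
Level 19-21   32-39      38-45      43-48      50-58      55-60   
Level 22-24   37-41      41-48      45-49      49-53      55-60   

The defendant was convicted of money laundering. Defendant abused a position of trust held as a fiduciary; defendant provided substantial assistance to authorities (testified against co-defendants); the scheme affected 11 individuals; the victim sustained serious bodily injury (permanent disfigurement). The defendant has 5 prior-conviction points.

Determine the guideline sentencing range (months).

41-48 months

Base offense level for money laundering: 19.
S1 applies: 19 − 3 = 16.
S2 applies (level before this adjustment is 16 ≥ 4, so +4): 16 + 4 = 20.
S3 does not apply.
S4 applies: 20 + 4 = 24.
S5 does not apply.
S6 applies: 24 + 3 = 27.
Level 27 exceeds the maximum of 24; capped at 24.
Final offense level: 24.
Criminal history: 5 prior points → Category 2 (5-7).
Level 24 falls in the 22-24 band.
Grid: Level 22-24 × Category 2 = 41-48 months.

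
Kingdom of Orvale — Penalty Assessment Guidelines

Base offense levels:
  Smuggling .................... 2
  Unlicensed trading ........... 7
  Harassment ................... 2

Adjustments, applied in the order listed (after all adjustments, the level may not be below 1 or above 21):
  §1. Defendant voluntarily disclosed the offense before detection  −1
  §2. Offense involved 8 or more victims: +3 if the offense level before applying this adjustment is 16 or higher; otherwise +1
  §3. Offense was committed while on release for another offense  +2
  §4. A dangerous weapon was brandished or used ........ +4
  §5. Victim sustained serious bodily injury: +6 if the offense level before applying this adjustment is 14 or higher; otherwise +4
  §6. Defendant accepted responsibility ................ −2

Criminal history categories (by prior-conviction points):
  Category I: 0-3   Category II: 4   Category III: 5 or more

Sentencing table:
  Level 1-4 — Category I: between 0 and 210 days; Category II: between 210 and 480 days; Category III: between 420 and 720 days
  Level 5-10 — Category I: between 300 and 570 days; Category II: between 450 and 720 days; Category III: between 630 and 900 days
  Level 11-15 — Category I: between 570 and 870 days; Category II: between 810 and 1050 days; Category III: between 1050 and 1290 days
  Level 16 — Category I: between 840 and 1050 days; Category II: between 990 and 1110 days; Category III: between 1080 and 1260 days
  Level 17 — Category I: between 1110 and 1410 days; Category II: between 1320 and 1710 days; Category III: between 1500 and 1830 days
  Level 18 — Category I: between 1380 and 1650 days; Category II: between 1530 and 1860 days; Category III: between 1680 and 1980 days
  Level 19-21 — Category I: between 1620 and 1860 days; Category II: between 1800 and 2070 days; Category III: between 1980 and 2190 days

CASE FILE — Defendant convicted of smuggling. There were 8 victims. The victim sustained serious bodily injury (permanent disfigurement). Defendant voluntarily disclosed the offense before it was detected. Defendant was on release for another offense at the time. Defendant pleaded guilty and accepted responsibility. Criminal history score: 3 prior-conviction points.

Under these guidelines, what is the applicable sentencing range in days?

300-570 days

Base offense level for smuggling: 2.
§1 applies: 2 − 1 = 1.
§2 applies (level before this adjustment is 1 < 16, so +1): 1 + 1 = 2.
§3 applies: 2 + 2 = 4.
§4 does not apply.
§5 applies (level before this adjustment is 4 < 14, so +4): 4 + 4 = 8.
§6 applies: 8 − 2 = 6.
Final offense level: 6.
Criminal history: 3 prior points → Category I (0-3).
Level 6 falls in the 5-10 band.
Grid: Level 5-10 × Category I = 300-570 days.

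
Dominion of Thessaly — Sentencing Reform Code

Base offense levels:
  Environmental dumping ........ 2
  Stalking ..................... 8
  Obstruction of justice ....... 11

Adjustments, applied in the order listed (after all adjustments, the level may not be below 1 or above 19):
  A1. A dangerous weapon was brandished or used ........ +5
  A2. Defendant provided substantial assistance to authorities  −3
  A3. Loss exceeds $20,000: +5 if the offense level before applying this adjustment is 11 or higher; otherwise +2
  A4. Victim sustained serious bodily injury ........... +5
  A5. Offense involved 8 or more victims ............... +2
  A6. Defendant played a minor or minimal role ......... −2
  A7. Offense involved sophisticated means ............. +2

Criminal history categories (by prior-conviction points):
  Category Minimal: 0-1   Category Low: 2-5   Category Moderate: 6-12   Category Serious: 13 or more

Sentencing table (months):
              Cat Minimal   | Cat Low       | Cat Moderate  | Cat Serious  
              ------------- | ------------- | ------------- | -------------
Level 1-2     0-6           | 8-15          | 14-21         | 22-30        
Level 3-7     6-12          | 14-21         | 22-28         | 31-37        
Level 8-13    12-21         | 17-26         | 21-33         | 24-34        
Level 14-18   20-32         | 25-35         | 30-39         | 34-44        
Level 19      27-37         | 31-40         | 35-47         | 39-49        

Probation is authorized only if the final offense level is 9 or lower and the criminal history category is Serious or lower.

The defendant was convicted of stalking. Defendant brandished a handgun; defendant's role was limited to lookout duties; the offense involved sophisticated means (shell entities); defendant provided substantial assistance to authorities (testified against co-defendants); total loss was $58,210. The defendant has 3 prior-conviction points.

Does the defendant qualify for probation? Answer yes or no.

Base offense level for stalking: 8.
A1 applies: 8 + 5 = 13.
A2 applies: 13 − 3 = 10.
A3 applies (level before this adjustment is 10 < 11, so +2): 10 + 2 = 12.
A4 does not apply.
A6 applies: 12 − 2 = 10.
A7 applies: 10 + 2 = 12.
Final offense level: 12.
Criminal history: 3 prior points → Category Low (2-5).
Level 12 falls in the 8-13 band.
Grid: Level 8-13 × Category Low = 17-26 months.
Probation check: level 12 > 9 and category Low ≤ Serious → not eligible.

No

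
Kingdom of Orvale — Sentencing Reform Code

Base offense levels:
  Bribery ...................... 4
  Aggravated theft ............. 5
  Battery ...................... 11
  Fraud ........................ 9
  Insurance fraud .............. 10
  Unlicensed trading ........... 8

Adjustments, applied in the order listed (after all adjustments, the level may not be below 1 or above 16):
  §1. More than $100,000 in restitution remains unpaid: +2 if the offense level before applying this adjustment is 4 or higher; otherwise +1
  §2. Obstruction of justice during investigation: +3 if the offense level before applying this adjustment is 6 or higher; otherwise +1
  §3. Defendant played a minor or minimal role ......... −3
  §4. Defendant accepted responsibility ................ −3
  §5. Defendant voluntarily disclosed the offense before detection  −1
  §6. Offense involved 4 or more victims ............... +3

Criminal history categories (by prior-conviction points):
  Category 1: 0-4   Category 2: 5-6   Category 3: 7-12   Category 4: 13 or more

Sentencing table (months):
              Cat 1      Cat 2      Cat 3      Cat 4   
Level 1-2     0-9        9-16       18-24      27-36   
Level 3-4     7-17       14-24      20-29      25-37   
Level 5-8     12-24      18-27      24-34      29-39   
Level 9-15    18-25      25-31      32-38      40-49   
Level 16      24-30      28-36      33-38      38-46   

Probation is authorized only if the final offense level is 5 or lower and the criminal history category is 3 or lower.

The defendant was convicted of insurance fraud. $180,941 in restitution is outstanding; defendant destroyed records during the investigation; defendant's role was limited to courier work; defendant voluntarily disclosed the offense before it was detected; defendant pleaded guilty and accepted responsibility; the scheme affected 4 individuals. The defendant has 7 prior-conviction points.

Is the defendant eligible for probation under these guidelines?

No

Base offense level for insurance fraud: 10.
§1 applies (level before this adjustment is 10 ≥ 4, so +2): 10 + 2 = 12.
§2 applies (level before this adjustment is 12 ≥ 6, so +3): 12 + 3 = 15.
§3 applies: 15 − 3 = 12.
§4 applies: 12 − 3 = 9.
§5 applies: 9 − 1 = 8.
§6 applies: 8 + 3 = 11.
Final offense level: 11.
Criminal history: 7 prior points → Category 3 (7-12).
Level 11 falls in the 9-15 band.
Grid: Level 9-15 × Category 3 = 32-38 months.
Probation check: level 11 > 5 and category 3 ≤ 3 → not eligible.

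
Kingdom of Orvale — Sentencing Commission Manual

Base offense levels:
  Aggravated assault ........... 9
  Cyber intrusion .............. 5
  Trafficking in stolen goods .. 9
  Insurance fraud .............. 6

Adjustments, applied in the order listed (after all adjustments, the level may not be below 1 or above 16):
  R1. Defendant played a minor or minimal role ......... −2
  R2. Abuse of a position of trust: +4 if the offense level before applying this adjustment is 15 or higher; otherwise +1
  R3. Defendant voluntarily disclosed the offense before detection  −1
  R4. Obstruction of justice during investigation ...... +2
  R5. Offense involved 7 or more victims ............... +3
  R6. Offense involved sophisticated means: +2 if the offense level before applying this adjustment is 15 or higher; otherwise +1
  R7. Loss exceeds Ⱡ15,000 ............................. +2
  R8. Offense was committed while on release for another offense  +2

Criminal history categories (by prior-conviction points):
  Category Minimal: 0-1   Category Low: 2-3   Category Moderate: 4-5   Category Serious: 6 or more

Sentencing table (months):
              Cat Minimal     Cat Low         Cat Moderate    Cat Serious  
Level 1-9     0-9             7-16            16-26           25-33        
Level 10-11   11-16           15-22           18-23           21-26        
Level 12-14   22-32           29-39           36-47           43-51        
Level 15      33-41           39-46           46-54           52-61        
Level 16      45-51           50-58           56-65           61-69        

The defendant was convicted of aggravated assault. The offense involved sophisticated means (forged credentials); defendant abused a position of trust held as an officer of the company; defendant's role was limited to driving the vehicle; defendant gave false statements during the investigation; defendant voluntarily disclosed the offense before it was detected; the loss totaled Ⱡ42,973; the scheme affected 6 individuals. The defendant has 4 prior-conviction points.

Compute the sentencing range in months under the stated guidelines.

Base offense level for aggravated assault: 9.
R1 applies: 9 − 2 = 7.
R2 applies (level before this adjustment is 7 < 15, so +1): 7 + 1 = 8.
R3 applies: 8 − 1 = 7.
R4 applies: 7 + 2 = 9.
R6 applies (level before this adjustment is 9 < 15, so +1): 9 + 1 = 10.
R7 applies: 10 + 2 = 12.
Final offense level: 12.
Criminal history: 4 prior points → Category Moderate (4-5).
Level 12 falls in the 12-14 band.
Grid: Level 12-14 × Category Moderate = 36-47 months.

36-47 months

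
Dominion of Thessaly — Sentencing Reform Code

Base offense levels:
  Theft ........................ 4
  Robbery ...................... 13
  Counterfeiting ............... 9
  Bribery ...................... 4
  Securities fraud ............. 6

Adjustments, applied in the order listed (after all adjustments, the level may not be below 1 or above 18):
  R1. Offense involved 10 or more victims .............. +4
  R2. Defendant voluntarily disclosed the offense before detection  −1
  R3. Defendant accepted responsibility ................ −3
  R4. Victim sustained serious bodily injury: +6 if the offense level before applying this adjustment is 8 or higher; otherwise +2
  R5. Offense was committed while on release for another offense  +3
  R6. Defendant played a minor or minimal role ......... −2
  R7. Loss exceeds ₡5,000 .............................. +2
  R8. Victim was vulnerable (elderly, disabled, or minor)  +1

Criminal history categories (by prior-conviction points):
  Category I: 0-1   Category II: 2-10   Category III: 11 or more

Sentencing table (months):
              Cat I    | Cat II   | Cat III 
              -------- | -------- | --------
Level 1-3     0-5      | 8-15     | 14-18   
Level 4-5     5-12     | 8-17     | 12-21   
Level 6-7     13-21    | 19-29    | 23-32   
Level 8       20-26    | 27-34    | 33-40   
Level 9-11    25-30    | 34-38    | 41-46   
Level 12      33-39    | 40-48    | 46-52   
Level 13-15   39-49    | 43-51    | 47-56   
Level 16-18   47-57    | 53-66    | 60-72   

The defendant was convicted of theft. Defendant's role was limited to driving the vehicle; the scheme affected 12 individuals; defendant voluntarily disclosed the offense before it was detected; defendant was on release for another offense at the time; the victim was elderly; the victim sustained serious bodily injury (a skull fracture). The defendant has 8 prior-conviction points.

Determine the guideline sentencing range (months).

Base offense level for theft: 4.
R1 applies: 4 + 4 = 8.
R2 applies: 8 − 1 = 7.
R4 applies (level before this adjustment is 7 < 8, so +2): 7 + 2 = 9.
R5 applies: 9 + 3 = 12.
R6 applies: 12 − 2 = 10.
R7 does not apply.
R8 applies: 10 + 1 = 11.
Final offense level: 11.
Criminal history: 8 prior points → Category II (2-10).
Level 11 falls in the 9-11 band.
Grid: Level 9-11 × Category II = 34-38 months.

34-38 months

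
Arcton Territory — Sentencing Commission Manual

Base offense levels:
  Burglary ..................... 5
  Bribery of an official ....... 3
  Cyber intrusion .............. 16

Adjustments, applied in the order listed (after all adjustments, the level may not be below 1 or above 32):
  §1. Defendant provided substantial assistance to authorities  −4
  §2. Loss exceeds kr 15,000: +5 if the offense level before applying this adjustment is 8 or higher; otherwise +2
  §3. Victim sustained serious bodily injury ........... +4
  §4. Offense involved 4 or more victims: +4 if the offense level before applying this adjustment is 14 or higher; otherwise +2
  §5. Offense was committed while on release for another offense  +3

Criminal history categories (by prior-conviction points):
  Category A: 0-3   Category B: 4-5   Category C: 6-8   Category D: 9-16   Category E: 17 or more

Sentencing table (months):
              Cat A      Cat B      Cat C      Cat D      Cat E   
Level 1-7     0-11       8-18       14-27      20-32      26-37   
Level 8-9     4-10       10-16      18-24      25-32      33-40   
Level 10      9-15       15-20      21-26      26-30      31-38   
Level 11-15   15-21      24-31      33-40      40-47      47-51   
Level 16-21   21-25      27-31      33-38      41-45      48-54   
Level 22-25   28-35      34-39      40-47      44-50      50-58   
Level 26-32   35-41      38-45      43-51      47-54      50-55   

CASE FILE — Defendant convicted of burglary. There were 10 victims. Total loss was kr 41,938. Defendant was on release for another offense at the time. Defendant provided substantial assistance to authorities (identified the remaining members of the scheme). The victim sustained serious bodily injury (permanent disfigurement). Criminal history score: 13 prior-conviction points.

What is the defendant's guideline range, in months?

40-47 months

Base offense level for burglary: 5.
§1 applies: 5 − 4 = 1.
§2 applies (level before this adjustment is 1 < 8, so +2): 1 + 2 = 3.
§3 applies: 3 + 4 = 7.
§4 applies (level before this adjustment is 7 < 14, so +2): 7 + 2 = 9.
§5 applies: 9 + 3 = 12.
Final offense level: 12.
Criminal history: 13 prior points → Category D (9-16).
Level 12 falls in the 11-15 band.
Grid: Level 11-15 × Category D = 40-47 months.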